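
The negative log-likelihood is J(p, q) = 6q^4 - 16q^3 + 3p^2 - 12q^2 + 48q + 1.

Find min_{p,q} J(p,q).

J(p,q) separates as A(p) + B(q) + 1, so its minimum is min A + min B + 1.
A'(p) = 6p vanishes at p ∈ {0}; B'(q) = 24(q - 2)(q - 1)(q + 1) vanishes at q ∈ {-1, 1, 2}.
Local minima of A (where A''>0): A(0)=0. Local minima of B: B(-1)=-38, B(2)=16.
So the global minimum of J is A(0) + B(-1) + 1 = 0 − 38 + 1 = -37, attained at (0, -1).

-37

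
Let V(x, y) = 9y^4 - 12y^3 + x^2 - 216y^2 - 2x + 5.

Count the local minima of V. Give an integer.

2

V separates as a function of x plus a function of y, so ∇V=0 decouples.
∂V/∂x = 2(x - 1) = 0 at x ∈ {1}; ∂V/∂y = 36y(y - 4)(y + 3) = 0 at y ∈ {-3, 0, 4}.
The Hessian is diagonal: diag(V_xx, V_yy). Second derivatives: V_xx(1)=2; V_yy(-3)=756, V_yy(0)=-432, V_yy(4)=1008.
Local minima occur where both diagonal entries positive: (1, -3), (1, 4). Count: 2.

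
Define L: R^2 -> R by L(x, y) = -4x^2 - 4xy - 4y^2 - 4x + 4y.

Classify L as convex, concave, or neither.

concave

L is quadratic, so its Hessian is the constant matrix H = [[-8, -4], [-4, -8]].
det(H) = 48, tr(H) = -16.
det(H) > 0 and tr(H) < 0, so H is negative definite everywhere: concave.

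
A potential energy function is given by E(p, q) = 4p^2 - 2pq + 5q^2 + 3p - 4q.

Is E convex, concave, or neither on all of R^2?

E is quadratic, so its Hessian is the constant matrix H = [[8, -2], [-2, 10]].
det(H) = 76, tr(H) = 18.
det(H) > 0 and tr(H) > 0, so H is positive definite everywhere: convex.

convex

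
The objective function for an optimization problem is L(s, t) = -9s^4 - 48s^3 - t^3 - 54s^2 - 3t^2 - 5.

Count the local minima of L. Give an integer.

1

L separates as a function of s plus a function of t, so ∇L=0 decouples.
∂L/∂s = -36s(s + 1)(s + 3) = 0 at s ∈ {-3, -1, 0}; ∂L/∂t = -3t(t + 2) = 0 at t ∈ {-2, 0}.
The Hessian is diagonal: diag(L_ss, L_tt). Second derivatives: L_ss(-3)=-216, L_ss(-1)=72, L_ss(0)=-108; L_tt(-2)=6, L_tt(0)=-6.
Local minima occur where both diagonal entries positive: (-1, -2). Count: 1.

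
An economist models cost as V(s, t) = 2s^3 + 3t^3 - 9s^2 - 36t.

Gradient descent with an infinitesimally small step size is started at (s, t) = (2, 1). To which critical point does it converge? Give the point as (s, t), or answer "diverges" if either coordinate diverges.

V is separable, so gradient descent decouples: s follows -∂V/∂s, t follows -∂V/∂t.
∂V/∂s = 6s(s - 3); at s=2 this is -12, so s increases.
∂V/∂t = 9(t - 2)(t + 2); at t=1 this is -27, so t increases.
s converges to its nearest critical value 3 (a local min of the s-part); t converges to 2. The iterate converges to (3, 2).

(3, 2)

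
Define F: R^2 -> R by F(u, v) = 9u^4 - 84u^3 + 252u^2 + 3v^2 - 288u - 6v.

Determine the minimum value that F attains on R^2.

F(u,v) separates as P(u) + Q(v), so its minimum is min P + min Q.
P'(u) = 36(u - 4)(u - 2)(u - 1) vanishes at u ∈ {1, 2, 4}; Q'(v) = 6v - 6 vanishes at v ∈ {1}.
Local minima of P (where P''>0): P(1)=-111, P(4)=-192. Local minima of Q: Q(1)=-3.
So the global minimum of F is P(4) + Q(1) = -192 − 3 = -195, attained at (4, 1).

-195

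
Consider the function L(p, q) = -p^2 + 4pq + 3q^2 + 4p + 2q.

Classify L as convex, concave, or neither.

L is quadratic, so its Hessian is the constant matrix H = [[-2, 4], [4, 6]].
det(H) = -28, tr(H) = 4.
det(H) < 0, so H is indefinite: neither convex nor concave.

neither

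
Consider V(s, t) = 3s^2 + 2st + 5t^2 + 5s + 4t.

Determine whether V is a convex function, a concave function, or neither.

convex

V is quadratic, so its Hessian is the constant matrix H = [[6, 2], [2, 10]].
det(H) = 56, tr(H) = 16.
det(H) > 0 and tr(H) > 0, so H is positive definite everywhere: convex.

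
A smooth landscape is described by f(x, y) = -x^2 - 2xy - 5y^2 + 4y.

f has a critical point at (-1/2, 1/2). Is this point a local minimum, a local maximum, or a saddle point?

The Hessian of f is constant: H = [[-2, -2], [-2, -10]].
det(H) = (-2)·(-10) − (-2)² = 16.
det(H) > 0 and tr(H) = -12 < 0, so H is negative definite and the point is a local maximum.

local maximum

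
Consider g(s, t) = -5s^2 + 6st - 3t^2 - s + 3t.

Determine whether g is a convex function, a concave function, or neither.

g is quadratic, so its Hessian is the constant matrix H = [[-10, 6], [6, -6]].
det(H) = 24, tr(H) = -16.
det(H) > 0 and tr(H) < 0, so H is negative definite everywhere: concave.

concave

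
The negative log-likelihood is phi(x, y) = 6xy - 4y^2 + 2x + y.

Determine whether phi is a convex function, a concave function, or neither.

neither

phi is quadratic, so its Hessian is the constant matrix H = [[0, 6], [6, -8]].
det(H) = -36, tr(H) = -8.
det(H) < 0, so H is indefinite: neither convex nor concave.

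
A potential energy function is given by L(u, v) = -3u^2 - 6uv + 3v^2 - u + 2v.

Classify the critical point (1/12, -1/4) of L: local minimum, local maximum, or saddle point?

saddle point

The Hessian of L is constant: H = [[-6, -6], [-6, 6]].
det(H) = (-6)·6 − (-6)² = -72.
Since det(H) < 0, H is indefinite and the critical point is a saddle point.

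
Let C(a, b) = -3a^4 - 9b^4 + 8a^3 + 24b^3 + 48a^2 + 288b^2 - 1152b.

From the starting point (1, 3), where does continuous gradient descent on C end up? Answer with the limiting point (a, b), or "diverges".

C is separable, so gradient descent decouples: a follows -∂C/∂a, b follows -∂C/∂b.
∂C/∂a = -12a(a - 4)(a + 2); at a=1 this is 108, so a decreases.
∂C/∂b = -36(b - 4)(b - 2)(b + 4); at b=3 this is 252, so b decreases.
a converges to its nearest critical value 0 (a local min of the a-part); b converges to 2. The iterate converges to (0, 2).

(0, 2)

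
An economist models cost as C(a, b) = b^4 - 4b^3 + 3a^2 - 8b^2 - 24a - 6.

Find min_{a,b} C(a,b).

C(a,b) separates as P(a) + Q(b) − 6, so its minimum is min P + min Q − 6.
P'(a) = 6a - 24 vanishes at a ∈ {4}; Q'(b) = 4b(b - 4)(b + 1) vanishes at b ∈ {-1, 0, 4}.
Local minima of P (where P''>0): P(4)=-48. Local minima of Q: Q(-1)=-3, Q(4)=-128.
So the global minimum of C is P(4) + Q(4) − 6 = -48 − 128 − 6 = -182, attained at (4, 4).

-182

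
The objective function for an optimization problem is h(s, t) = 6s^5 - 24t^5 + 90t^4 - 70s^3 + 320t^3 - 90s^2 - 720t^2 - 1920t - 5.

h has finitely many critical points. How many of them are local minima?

4

h separates as a function of s plus a function of t, so ∇h=0 decouples.
∂h/∂s = 30s(s - 3)(s + 1)(s + 2) = 0 at s ∈ {-2, -1, 0, 3}; ∂h/∂t = -120(t - 4)(t - 2)(t + 1)(t + 2) = 0 at t ∈ {-2, -1, 2, 4}.
The Hessian is diagonal: diag(h_ss, h_tt). Second derivatives: h_ss(-2)=-300, h_ss(-1)=120, h_ss(0)=-180, h_ss(3)=1800; h_tt(-2)=2880, h_tt(-1)=-1800, h_tt(2)=2880, h_tt(4)=-7200.
Local minima occur where both diagonal entries positive: (-1, -2), (-1, 2), (3, -2), (3, 2). Count: 4.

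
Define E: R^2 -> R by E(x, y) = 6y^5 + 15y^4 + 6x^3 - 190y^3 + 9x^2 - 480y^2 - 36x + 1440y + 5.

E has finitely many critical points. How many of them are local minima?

2

E separates as a function of x plus a function of y, so ∇E=0 decouples.
∂E/∂x = 18(x - 1)(x + 2) = 0 at x ∈ {-2, 1}; ∂E/∂y = 30(y - 4)(y - 1)(y + 3)(y + 4) = 0 at y ∈ {-4, -3, 1, 4}.
The Hessian is diagonal: diag(E_xx, E_yy). Second derivatives: E_xx(-2)=-54, E_xx(1)=54; E_yy(-4)=-1200, E_yy(-3)=840, E_yy(1)=-1800, E_yy(4)=5040.
Local minima occur where both diagonal entries positive: (1, -3), (1, 4). Count: 2.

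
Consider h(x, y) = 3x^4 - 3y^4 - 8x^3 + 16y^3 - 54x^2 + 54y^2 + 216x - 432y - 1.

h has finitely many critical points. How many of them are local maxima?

2

h separates as a function of x plus a function of y, so ∇h=0 decouples.
∂h/∂x = 12(x - 3)(x - 2)(x + 3) = 0 at x ∈ {-3, 2, 3}; ∂h/∂y = -12(y - 4)(y - 3)(y + 3) = 0 at y ∈ {-3, 3, 4}.
The Hessian is diagonal: diag(h_xx, h_yy). Second derivatives: h_xx(-3)=360, h_xx(2)=-60, h_xx(3)=72; h_yy(-3)=-504, h_yy(3)=72, h_yy(4)=-84.
Local maxima occur where both diagonal entries negative: (2, -3), (2, 4). Count: 2.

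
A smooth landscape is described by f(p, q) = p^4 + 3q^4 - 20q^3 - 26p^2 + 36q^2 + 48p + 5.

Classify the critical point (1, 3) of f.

The mixed partial ∂²f/∂p∂q is 0, so the Hessian at any point is diag(f_pp, f_qq) = diag(4(3p^2 - 13), 12(3q^2 - 10q + 6)).
At (1, 3): H = diag(-40, 36).
The eigenvalues have opposite signs, so H is indefinite: a saddle point.

saddle point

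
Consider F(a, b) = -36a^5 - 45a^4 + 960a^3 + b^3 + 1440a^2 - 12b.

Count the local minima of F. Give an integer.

F separates as a function of a plus a function of b, so ∇F=0 decouples.
∂F/∂a = -180a(a - 4)(a + 1)(a + 4) = 0 at a ∈ {-4, -1, 0, 4}; ∂F/∂b = 3(b - 2)(b + 2) = 0 at b ∈ {-2, 2}.
The Hessian is diagonal: diag(F_aa, F_bb). Second derivatives: F_aa(-4)=17280, F_aa(-1)=-2700, F_aa(0)=2880, F_aa(4)=-28800; F_bb(-2)=-12, F_bb(2)=12.
Local minima occur where both diagonal entries positive: (-4, 2), (0, 2). Count: 2.

2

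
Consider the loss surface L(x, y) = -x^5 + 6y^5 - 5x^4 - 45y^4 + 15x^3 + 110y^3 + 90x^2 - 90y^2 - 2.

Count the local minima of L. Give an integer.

L separates as a function of x plus a function of y, so ∇L=0 decouples.
∂L/∂x = -5x(x - 3)(x + 3)(x + 4) = 0 at x ∈ {-4, -3, 0, 3}; ∂L/∂y = 30y(y - 3)(y - 2)(y - 1) = 0 at y ∈ {0, 1, 2, 3}.
The Hessian is diagonal: diag(L_xx, L_yy). Second derivatives: L_xx(-4)=140, L_xx(-3)=-90, L_xx(0)=180, L_xx(3)=-630; L_yy(0)=-180, L_yy(1)=60, L_yy(2)=-60, L_yy(3)=180.
Local minima occur where both diagonal entries positive: (-4, 1), (-4, 3), (0, 1), (0, 3). Count: 4.

4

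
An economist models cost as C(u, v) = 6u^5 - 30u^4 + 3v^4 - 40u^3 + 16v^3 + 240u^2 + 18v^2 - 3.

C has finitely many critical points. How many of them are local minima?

4

C separates as a function of u plus a function of v, so ∇C=0 decouples.
∂C/∂u = 30u(u - 4)(u - 2)(u + 2) = 0 at u ∈ {-2, 0, 2, 4}; ∂C/∂v = 12v(v + 1)(v + 3) = 0 at v ∈ {-3, -1, 0}.
The Hessian is diagonal: diag(C_uu, C_vv). Second derivatives: C_uu(-2)=-1440, C_uu(0)=480, C_uu(2)=-480, C_uu(4)=1440; C_vv(-3)=72, C_vv(-1)=-24, C_vv(0)=36.
Local minima occur where both diagonal entries positive: (0, -3), (0, 0), (4, -3), (4, 0). Count: 4.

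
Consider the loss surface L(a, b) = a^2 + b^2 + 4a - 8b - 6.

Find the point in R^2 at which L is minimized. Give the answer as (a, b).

L(a,b) separates as P(a) + Q(b) − 6, so its minimum is min P + min Q − 6.
P'(a) = 2a + 4 vanishes at a ∈ {-2}; Q'(b) = 2b - 8 vanishes at b ∈ {4}.
Local minima of P (where P''>0): P(-2)=-4. Local minima of Q: Q(4)=-16.
So the global minimum of L is P(-2) + Q(4) − 6 = -4 − 16 − 6 = -26, attained at (-2, 4).

(-2, 4)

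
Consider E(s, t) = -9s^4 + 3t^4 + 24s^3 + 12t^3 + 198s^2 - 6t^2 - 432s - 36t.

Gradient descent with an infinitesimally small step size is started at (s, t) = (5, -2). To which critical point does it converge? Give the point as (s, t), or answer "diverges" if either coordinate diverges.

diverges

E is separable, so gradient descent decouples: s follows -∂E/∂s, t follows -∂E/∂t.
∂E/∂s = -36(s - 4)(s - 1)(s + 3); at s=5 this is -1152, so s increases.
∂E/∂t = 12(t - 1)(t + 1)(t + 3); at t=-2 this is 36, so t decreases.
The s-coordinate has no critical point in that direction and runs off to infinity.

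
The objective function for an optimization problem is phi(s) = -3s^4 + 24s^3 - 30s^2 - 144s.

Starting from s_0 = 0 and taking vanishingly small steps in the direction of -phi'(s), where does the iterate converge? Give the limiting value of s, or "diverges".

phi'(s) = -12(s - 4)(s - 3)(s + 1), so phi'(0) = -144.
Gradient descent moves in the -phi' direction, i.e. s is increasing.
The nearest critical point in that direction is s = 3, where phi'' = 48 > 0 (a local minimum). The iterate converges there.

3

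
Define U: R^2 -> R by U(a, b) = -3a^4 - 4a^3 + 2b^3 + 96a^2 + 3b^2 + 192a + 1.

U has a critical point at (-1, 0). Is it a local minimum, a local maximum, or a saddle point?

The mixed partial ∂²U/∂a∂b is 0, so the Hessian at any point is diag(U_aa, U_bb) = diag(12(-3a^2 - 2a + 16), 6(2b + 1)).
At (-1, 0): H = diag(180, 6).
Both eigenvalues are positive, so H is positive definite: a local minimum.

local minimum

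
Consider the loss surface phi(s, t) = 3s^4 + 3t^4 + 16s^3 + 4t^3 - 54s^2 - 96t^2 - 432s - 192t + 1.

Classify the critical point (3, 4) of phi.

local minimum

The mixed partial ∂²phi/∂s∂t is 0, so the Hessian at any point is diag(phi_ss, phi_tt) = diag(12(3s^2 + 8s - 9), 12(3t^2 + 2t - 16)).
At (3, 4): H = diag(504, 480).
Both eigenvalues are positive, so H is positive definite: a local minimum.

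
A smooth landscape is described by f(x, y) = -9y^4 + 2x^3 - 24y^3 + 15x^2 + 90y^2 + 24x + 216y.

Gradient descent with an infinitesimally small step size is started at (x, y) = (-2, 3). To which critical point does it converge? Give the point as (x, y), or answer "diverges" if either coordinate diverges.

diverges

f is separable, so gradient descent decouples: x follows -∂f/∂x, y follows -∂f/∂y.
∂f/∂x = 6(x + 1)(x + 4); at x=-2 this is -12, so x increases.
∂f/∂y = -36(y - 2)(y + 1)(y + 3); at y=3 this is -864, so y increases.
The y-coordinate has no critical point in that direction and runs off to infinity.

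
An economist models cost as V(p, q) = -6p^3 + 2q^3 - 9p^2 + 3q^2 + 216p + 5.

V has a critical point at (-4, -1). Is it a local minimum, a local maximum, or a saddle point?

saddle point

The mixed partial ∂²V/∂p∂q is 0, so the Hessian at any point is diag(V_pp, V_qq) = diag(-18(2p + 1), 6(2q + 1)).
At (-4, -1): H = diag(126, -6).
The eigenvalues have opposite signs, so H is indefinite: a saddle point.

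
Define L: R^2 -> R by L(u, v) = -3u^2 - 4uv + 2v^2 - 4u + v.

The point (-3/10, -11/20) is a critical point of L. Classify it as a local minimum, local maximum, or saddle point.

The Hessian of L is constant: H = [[-6, -4], [-4, 4]].
det(H) = (-6)·4 − (-4)² = -40.
Since det(H) < 0, H is indefinite and the critical point is a saddle point.

saddle point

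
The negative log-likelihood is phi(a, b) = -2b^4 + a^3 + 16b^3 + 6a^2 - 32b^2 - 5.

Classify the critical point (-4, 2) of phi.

The mixed partial ∂²phi/∂a∂b is 0, so the Hessian at any point is diag(phi_aa, phi_bb) = diag(6(a + 2), 8(-3b^2 + 12b - 8)).
At (-4, 2): H = diag(-12, 32).
The eigenvalues have opposite signs, so H is indefinite: a saddle point.

saddle point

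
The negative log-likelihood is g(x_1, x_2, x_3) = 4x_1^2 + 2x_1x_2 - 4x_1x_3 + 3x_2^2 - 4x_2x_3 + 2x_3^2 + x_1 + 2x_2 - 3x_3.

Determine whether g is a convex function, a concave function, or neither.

g is quadratic, so its Hessian is the constant matrix H = [[8, 2, -4], [2, 6, -4], [-4, -4, 4]].
Leading principal minors: 8, 44, 16.
All positive ⇒ H ≻ 0 ⇒ convex.

convex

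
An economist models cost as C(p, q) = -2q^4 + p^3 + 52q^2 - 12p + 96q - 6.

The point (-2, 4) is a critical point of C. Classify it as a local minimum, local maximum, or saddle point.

The mixed partial ∂²C/∂p∂q is 0, so the Hessian at any point is diag(C_pp, C_qq) = diag(6p, 8(-3q^2 + 13)).
At (-2, 4): H = diag(-12, -280).
Both eigenvalues are negative, so H is negative definite: a local maximum.

local maximum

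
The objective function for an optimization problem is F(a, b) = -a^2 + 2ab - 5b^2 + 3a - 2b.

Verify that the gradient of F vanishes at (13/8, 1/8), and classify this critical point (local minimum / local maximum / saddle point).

∇F = (-2a + 2b + 3, 2a - 10b - 2); substituting (13/8, 1/8) gives ∇F = (0, 0), so (13/8, 1/8) is indeed a critical point.
The Hessian of F is constant: H = [[-2, 2], [2, -10]].
det(H) = (-2)·(-10) − 2² = 16.
det(H) > 0 and tr(H) = -12 < 0, so H is negative definite and the point is a local maximum.

local maximum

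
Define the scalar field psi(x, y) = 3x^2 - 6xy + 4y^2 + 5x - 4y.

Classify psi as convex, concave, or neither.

convex

psi is quadratic, so its Hessian is the constant matrix H = [[6, -6], [-6, 8]].
det(H) = 12, tr(H) = 14.
det(H) > 0 and tr(H) > 0, so H is positive definite everywhere: convex.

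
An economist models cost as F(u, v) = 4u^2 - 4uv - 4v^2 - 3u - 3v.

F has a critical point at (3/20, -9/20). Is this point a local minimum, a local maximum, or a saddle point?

saddle point

The Hessian of F is constant: H = [[8, -4], [-4, -8]].
det(H) = 8·(-8) − (-4)² = -80.
Since det(H) < 0, H is indefinite and the critical point is a saddle point.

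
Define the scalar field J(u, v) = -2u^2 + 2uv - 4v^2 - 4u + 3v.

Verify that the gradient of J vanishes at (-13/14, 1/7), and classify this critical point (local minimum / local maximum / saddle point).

∇J = (-4u + 2v - 4, 2u - 8v + 3); substituting (-13/14, 1/7) gives ∇J = (0, 0), so (-13/14, 1/7) is indeed a critical point.
The Hessian of J is constant: H = [[-4, 2], [2, -8]].
det(H) = (-4)·(-8) − 2² = 28.
det(H) > 0 and tr(H) = -12 < 0, so H is negative definite and the point is a local maximum.

local maximum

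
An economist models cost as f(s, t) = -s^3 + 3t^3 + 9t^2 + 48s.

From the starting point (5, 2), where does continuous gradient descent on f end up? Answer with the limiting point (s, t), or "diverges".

f is separable, so gradient descent decouples: s follows -∂f/∂s, t follows -∂f/∂t.
∂f/∂s = -3(s - 4)(s + 4); at s=5 this is -27, so s increases.
∂f/∂t = 9t(t + 2); at t=2 this is 72, so t decreases.
The s-coordinate has no critical point in that direction and runs off to infinity.

diverges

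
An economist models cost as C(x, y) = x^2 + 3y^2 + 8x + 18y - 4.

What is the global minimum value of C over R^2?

C(x,y) separates as P(x) + Q(y) − 4, so its minimum is min P + min Q − 4.
P'(x) = 2x + 8 vanishes at x ∈ {-4}; Q'(y) = 6y + 18 vanishes at y ∈ {-3}.
Local minima of P (where P''>0): P(-4)=-16. Local minima of Q: Q(-3)=-27.
So the global minimum of C is P(-4) + Q(-3) − 4 = -16 − 27 − 4 = -47, attained at (-4, -3).

-47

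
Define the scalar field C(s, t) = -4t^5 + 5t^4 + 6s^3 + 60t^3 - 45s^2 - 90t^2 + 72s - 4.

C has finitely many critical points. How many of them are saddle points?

4

C separates as a function of s plus a function of t, so ∇C=0 decouples.
∂C/∂s = 18(s - 4)(s - 1) = 0 at s ∈ {1, 4}; ∂C/∂t = -20t(t - 3)(t - 1)(t + 3) = 0 at t ∈ {-3, 0, 1, 3}.
The Hessian is diagonal: diag(C_ss, C_tt). Second derivatives: C_ss(1)=-54, C_ss(4)=54; C_tt(-3)=1440, C_tt(0)=-180, C_tt(1)=160, C_tt(3)=-720.
Saddle points occur where the two diagonal entries have opposite signs: (1, -3), (1, 1), (4, 0), (4, 3). Count: 4.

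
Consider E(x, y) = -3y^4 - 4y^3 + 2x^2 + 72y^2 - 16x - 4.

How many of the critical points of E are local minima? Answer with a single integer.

1

E separates as a function of x plus a function of y, so ∇E=0 decouples.
∂E/∂x = 4(x - 4) = 0 at x ∈ {4}; ∂E/∂y = -12y(y - 3)(y + 4) = 0 at y ∈ {-4, 0, 3}.
The Hessian is diagonal: diag(E_xx, E_yy). Second derivatives: E_xx(4)=4; E_yy(-4)=-336, E_yy(0)=144, E_yy(3)=-252.
Local minima occur where both diagonal entries positive: (4, 0). Count: 1.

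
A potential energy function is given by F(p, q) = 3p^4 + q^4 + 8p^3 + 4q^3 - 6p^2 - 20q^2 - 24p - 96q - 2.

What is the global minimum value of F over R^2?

-300

F(p,q) separates as A(p) + B(q) − 2, so its minimum is min A + min B − 2.
A'(p) = 12(p - 1)(p + 1)(p + 2) vanishes at p ∈ {-2, -1, 1}; B'(q) = 4(q - 3)(q + 2)(q + 4) vanishes at q ∈ {-4, -2, 3}.
Local minima of A (where A''>0): A(-2)=8, A(1)=-19. Local minima of B: B(-4)=64, B(3)=-279.
So the global minimum of F is A(1) + B(3) − 2 = -19 − 279 − 2 = -300, attained at (1, 3).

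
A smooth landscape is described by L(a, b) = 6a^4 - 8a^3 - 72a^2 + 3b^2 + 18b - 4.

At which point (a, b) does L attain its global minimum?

L(a,b) separates as P(a) + Q(b) − 4, so its minimum is min P + min Q − 4.
P'(a) = 24a(a - 3)(a + 2) vanishes at a ∈ {-2, 0, 3}; Q'(b) = 6b + 18 vanishes at b ∈ {-3}.
Local minima of P (where P''>0): P(-2)=-128, P(3)=-378. Local minima of Q: Q(-3)=-27.
So the global minimum of L is P(3) + Q(-3) − 4 = -378 − 27 − 4 = -409, attained at (3, -3).

(3, -3)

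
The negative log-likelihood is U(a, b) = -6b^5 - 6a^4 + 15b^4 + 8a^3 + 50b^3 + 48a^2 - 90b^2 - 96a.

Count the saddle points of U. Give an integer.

6

U separates as a function of a plus a function of b, so ∇U=0 decouples.
∂U/∂a = -24(a - 2)(a - 1)(a + 2) = 0 at a ∈ {-2, 1, 2}; ∂U/∂b = -30b(b - 3)(b - 1)(b + 2) = 0 at b ∈ {-2, 0, 1, 3}.
The Hessian is diagonal: diag(U_aa, U_bb). Second derivatives: U_aa(-2)=-288, U_aa(1)=72, U_aa(2)=-96; U_bb(-2)=900, U_bb(0)=-180, U_bb(1)=180, U_bb(3)=-900.
Saddle points occur where the two diagonal entries have opposite signs: (-2, -2), (-2, 1), (1, 0), (1, 3), (2, -2), (2, 1). Count: 6.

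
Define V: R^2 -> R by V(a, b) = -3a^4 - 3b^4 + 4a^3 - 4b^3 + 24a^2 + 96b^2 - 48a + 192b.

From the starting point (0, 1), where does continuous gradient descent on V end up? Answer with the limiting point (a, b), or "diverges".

(1, -1)

V is separable, so gradient descent decouples: a follows -∂V/∂a, b follows -∂V/∂b.
∂V/∂a = -12(a - 2)(a - 1)(a + 2); at a=0 this is -48, so a increases.
∂V/∂b = -12(b - 4)(b + 1)(b + 4); at b=1 this is 360, so b decreases.
a converges to its nearest critical value 1 (a local min of the a-part); b converges to -1. The iterate converges to (1, -1).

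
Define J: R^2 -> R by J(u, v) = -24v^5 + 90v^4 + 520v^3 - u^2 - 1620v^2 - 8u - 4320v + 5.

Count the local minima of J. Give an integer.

0

J separates as a function of u plus a function of v, so ∇J=0 decouples.
∂J/∂u = -2(u + 4) = 0 at u ∈ {-4}; ∂J/∂v = -120(v - 4)(v - 3)(v + 1)(v + 3) = 0 at v ∈ {-3, -1, 3, 4}.
The Hessian is diagonal: diag(J_uu, J_vv). Second derivatives: J_uu(-4)=-2; J_vv(-3)=10080, J_vv(-1)=-4800, J_vv(3)=2880, J_vv(4)=-4200.
Local minima occur where both diagonal entries positive: none. Count: 0.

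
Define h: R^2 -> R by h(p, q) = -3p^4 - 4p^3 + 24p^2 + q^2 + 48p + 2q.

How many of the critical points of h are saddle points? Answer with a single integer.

h separates as a function of p plus a function of q, so ∇h=0 decouples.
∂h/∂p = -12(p - 2)(p + 1)(p + 2) = 0 at p ∈ {-2, -1, 2}; ∂h/∂q = 2(q + 1) = 0 at q ∈ {-1}.
The Hessian is diagonal: diag(h_pp, h_qq). Second derivatives: h_pp(-2)=-48, h_pp(-1)=36, h_pp(2)=-144; h_qq(-1)=2.
Saddle points occur where the two diagonal entries have opposite signs: (-2, -1), (2, -1). Count: 2.

2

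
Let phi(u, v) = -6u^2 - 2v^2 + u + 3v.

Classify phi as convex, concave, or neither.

concave

phi is quadratic, so its Hessian is the constant matrix H = [[-12, 0], [0, -4]].
det(H) = 48, tr(H) = -16.
det(H) > 0 and tr(H) < 0, so H is negative definite everywhere: concave.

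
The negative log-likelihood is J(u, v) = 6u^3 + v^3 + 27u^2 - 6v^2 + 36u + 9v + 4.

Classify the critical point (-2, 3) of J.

saddle point

The mixed partial ∂²J/∂u∂v is 0, so the Hessian at any point is diag(J_uu, J_vv) = diag(18(2u + 3), 6(v - 2)).
At (-2, 3): H = diag(-18, 6).
The eigenvalues have opposite signs, so H is indefinite: a saddle point.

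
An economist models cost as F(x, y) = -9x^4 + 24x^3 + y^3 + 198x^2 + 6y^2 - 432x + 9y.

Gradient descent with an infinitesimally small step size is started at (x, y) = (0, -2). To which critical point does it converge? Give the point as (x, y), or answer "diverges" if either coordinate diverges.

(1, -1)

F is separable, so gradient descent decouples: x follows -∂F/∂x, y follows -∂F/∂y.
∂F/∂x = -36(x - 4)(x - 1)(x + 3); at x=0 this is -432, so x increases.
∂F/∂y = 3(y + 1)(y + 3); at y=-2 this is -3, so y increases.
x converges to its nearest critical value 1 (a local min of the x-part); y converges to -1. The iterate converges to (1, -1).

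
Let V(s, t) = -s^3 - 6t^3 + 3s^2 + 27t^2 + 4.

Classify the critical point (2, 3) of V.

The mixed partial ∂²V/∂s∂t is 0, so the Hessian at any point is diag(V_ss, V_tt) = diag(6(-s + 1), 18(-2t + 3)).
At (2, 3): H = diag(-6, -54).
Both eigenvalues are negative, so H is negative definite: a local maximum.

local maximum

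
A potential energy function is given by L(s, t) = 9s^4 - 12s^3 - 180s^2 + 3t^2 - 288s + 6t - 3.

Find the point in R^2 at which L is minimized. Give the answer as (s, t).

L(s,t) separates as P(s) + Q(t) − 3, so its minimum is min P + min Q − 3.
P'(s) = 36(s - 4)(s + 1)(s + 2) vanishes at s ∈ {-2, -1, 4}; Q'(t) = 6(t + 1) vanishes at t ∈ {-1}.
Local minima of P (where P''>0): P(-2)=96, P(4)=-2496. Local minima of Q: Q(-1)=-3.
So the global minimum of L is P(4) + Q(-1) − 3 = -2496 − 3 − 3 = -2502, attained at (4, -1).

(4, -1)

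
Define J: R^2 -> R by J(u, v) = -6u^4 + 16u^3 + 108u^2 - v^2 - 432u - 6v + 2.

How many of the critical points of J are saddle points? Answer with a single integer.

1

J separates as a function of u plus a function of v, so ∇J=0 decouples.
∂J/∂u = -24(u - 3)(u - 2)(u + 3) = 0 at u ∈ {-3, 2, 3}; ∂J/∂v = -2(v + 3) = 0 at v ∈ {-3}.
The Hessian is diagonal: diag(J_uu, J_vv). Second derivatives: J_uu(-3)=-720, J_uu(2)=120, J_uu(3)=-144; J_vv(-3)=-2.
Saddle points occur where the two diagonal entries have opposite signs: (2, -3). Count: 1.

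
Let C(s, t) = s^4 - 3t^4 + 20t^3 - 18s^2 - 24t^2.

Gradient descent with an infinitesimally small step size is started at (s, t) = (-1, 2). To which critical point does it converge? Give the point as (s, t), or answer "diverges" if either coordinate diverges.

(-3, 1)

C is separable, so gradient descent decouples: s follows -∂C/∂s, t follows -∂C/∂t.
∂C/∂s = 4s(s - 3)(s + 3); at s=-1 this is 32, so s decreases.
∂C/∂t = -12t(t - 4)(t - 1); at t=2 this is 48, so t decreases.
s converges to its nearest critical value -3 (a local min of the s-part); t converges to 1. The iterate converges to (-3, 1).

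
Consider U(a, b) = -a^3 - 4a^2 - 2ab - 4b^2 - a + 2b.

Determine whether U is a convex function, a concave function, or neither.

neither

The term -a^3 is cubic, so the Hessian is not constant.
∂²U/∂a² = -6a - 8, which takes both signs as a varies (negative for sufficiently large a). A diagonal entry of the Hessian changing sign means the Hessian is neither positive- nor negative-semidefinite on all of R^2.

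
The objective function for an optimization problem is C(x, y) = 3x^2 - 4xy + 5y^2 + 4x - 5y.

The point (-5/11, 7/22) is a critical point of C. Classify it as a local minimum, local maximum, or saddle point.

The Hessian of C is constant: H = [[6, -4], [-4, 10]].
det(H) = 6·10 − (-4)² = 44.
det(H) > 0 and tr(H) = 16 > 0, so H is positive definite and the point is a local minimum.

local minimum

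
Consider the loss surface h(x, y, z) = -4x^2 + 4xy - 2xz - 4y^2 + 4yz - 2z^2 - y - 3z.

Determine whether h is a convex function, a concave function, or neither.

concave

h is quadratic, so its Hessian is the constant matrix H = [[-8, 4, -2], [4, -8, 4], [-2, 4, -4]].
Leading principal minors: -8, 48, -96.
Signs alternate −, +, − ⇒ H ≺ 0 ⇒ concave.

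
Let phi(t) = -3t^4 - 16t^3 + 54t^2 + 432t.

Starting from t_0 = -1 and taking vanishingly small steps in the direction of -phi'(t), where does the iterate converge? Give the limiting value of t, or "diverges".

-3

phi'(t) = -12(t - 3)(t + 3)(t + 4), so phi'(-1) = 288.
Gradient descent moves in the -phi' direction, i.e. t is decreasing.
The nearest critical point in that direction is t = -3, where phi'' = 72 > 0 (a local minimum). The iterate converges there.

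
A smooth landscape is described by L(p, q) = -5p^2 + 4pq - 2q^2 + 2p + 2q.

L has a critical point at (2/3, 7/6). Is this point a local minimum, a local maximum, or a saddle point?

local maximum

The Hessian of L is constant: H = [[-10, 4], [4, -4]].
det(H) = (-10)·(-4) − 4² = 24.
det(H) > 0 and tr(H) = -14 < 0, so H is negative definite and the point is a local maximum.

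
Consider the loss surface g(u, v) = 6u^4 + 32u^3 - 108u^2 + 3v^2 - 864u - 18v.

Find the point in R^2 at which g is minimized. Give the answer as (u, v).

g(u,v) separates as P(u) + Q(v), so its minimum is min P + min Q.
P'(u) = 24(u - 3)(u + 3)(u + 4) vanishes at u ∈ {-4, -3, 3}; Q'(v) = 6v - 18 vanishes at v ∈ {3}.
Local minima of P (where P''>0): P(-4)=1216, P(3)=-2214. Local minima of Q: Q(3)=-27.
So the global minimum of g is P(3) + Q(3) = -2214 − 27 = -2241, attained at (3, 3).

(3, 3)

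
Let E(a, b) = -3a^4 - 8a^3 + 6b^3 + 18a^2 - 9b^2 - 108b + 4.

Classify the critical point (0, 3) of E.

local minimum

The mixed partial ∂²E/∂a∂b is 0, so the Hessian at any point is diag(E_aa, E_bb) = diag(12(-3a^2 - 4a + 3), 18(2b - 1)).
At (0, 3): H = diag(36, 90).
Both eigenvalues are positive, so H is positive definite: a local minimum.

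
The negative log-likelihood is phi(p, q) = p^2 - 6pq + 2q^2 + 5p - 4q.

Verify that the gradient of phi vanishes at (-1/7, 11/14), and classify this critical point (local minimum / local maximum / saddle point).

saddle point

∇phi = (2p - 6q + 5, -6p + 4q - 4); substituting (-1/7, 11/14) gives ∇phi = (0, 0), so (-1/7, 11/14) is indeed a critical point.
The Hessian of phi is constant: H = [[2, -6], [-6, 4]].
det(H) = 2·4 − (-6)² = -28.
Since det(H) < 0, H is indefinite and the critical point is a saddle point.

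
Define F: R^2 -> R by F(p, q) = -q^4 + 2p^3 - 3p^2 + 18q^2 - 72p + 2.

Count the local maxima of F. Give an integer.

F separates as a function of p plus a function of q, so ∇F=0 decouples.
∂F/∂p = 6(p - 4)(p + 3) = 0 at p ∈ {-3, 4}; ∂F/∂q = -4q(q - 3)(q + 3) = 0 at q ∈ {-3, 0, 3}.
The Hessian is diagonal: diag(F_pp, F_qq). Second derivatives: F_pp(-3)=-42, F_pp(4)=42; F_qq(-3)=-72, F_qq(0)=36, F_qq(3)=-72.
Local maxima occur where both diagonal entries negative: (-3, -3), (-3, 3). Count: 2.

2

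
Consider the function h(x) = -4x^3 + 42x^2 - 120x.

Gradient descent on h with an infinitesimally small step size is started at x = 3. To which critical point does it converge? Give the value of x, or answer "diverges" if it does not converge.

h'(x) = -12(x - 5)(x - 2), so h'(3) = 24.
Gradient descent moves in the -h' direction, i.e. x is decreasing.
The nearest critical point in that direction is x = 2, where h'' = 36 > 0 (a local minimum). The iterate converges there.

2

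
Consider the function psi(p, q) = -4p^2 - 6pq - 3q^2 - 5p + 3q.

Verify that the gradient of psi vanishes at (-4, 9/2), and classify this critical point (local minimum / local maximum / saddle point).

∇psi = (-8p - 6q - 5, -6p - 6q + 3); substituting (-4, 9/2) gives ∇psi = (0, 0), so (-4, 9/2) is indeed a critical point.
The Hessian of psi is constant: H = [[-8, -6], [-6, -6]].
det(H) = (-8)·(-6) − (-6)² = 12.
det(H) > 0 and tr(H) = -14 < 0, so H is negative definite and the point is a local maximum.

local maximum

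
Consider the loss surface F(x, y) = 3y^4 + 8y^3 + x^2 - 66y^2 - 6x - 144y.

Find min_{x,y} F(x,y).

-576

F(x,y) separates as P(x) + Q(y), so its minimum is min P + min Q.
P'(x) = 2x - 6 vanishes at x ∈ {3}; Q'(y) = 12(y - 3)(y + 1)(y + 4) vanishes at y ∈ {-4, -1, 3}.
Local minima of P (where P''>0): P(3)=-9. Local minima of Q: Q(-4)=-224, Q(3)=-567.
So the global minimum of F is P(3) + Q(3) = -9 − 567 = -576, attained at (3, 3).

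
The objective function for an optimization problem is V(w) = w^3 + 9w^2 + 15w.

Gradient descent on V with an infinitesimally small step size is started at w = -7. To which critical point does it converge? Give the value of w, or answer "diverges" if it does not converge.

V'(w) = 3(w + 1)(w + 5), so V'(-7) = 36.
Gradient descent moves in the -V' direction, i.e. w is decreasing.
There is no critical point below w=-7, and V' keeps the same sign, so the iterate runs off to −∞.

diverges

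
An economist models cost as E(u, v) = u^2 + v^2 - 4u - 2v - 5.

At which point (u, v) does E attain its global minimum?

E(u,v) separates as P(u) + Q(v) − 5, so its minimum is min P + min Q − 5.
P'(u) = 2u - 4 vanishes at u ∈ {2}; Q'(v) = 2v - 2 vanishes at v ∈ {1}.
Local minima of P (where P''>0): P(2)=-4. Local minima of Q: Q(1)=-1.
So the global minimum of E is P(2) + Q(1) − 5 = -4 − 1 − 5 = -10, attained at (2, 1).

(2, 1)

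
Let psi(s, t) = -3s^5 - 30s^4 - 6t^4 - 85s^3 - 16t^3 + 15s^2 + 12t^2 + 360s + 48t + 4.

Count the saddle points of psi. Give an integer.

psi separates as a function of s plus a function of t, so ∇psi=0 decouples.
∂psi/∂s = -15(s - 1)(s + 2)(s + 3)(s + 4) = 0 at s ∈ {-4, -3, -2, 1}; ∂psi/∂t = -24(t - 1)(t + 1)(t + 2) = 0 at t ∈ {-2, -1, 1}.
The Hessian is diagonal: diag(psi_ss, psi_tt). Second derivatives: psi_ss(-4)=150, psi_ss(-3)=-60, psi_ss(-2)=90, psi_ss(1)=-900; psi_tt(-2)=-72, psi_tt(-1)=48, psi_tt(1)=-144.
Saddle points occur where the two diagonal entries have opposite signs: (-4, -2), (-4, 1), (-3, -1), (-2, -2), (-2, 1), (1, -1). Count: 6.

6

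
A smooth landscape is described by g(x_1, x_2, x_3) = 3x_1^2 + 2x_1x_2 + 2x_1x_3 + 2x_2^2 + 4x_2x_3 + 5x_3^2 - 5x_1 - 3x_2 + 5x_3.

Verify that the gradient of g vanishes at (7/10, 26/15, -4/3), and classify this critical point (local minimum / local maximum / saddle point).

local minimum

∇g = (6x_1 + 2x_2 + 2x_3 - 5, 2x_1 + 4x_2 + 4x_3 - 3, 2x_1 + 4x_2 + 10x_3 + 5); substituting (7/10, 26/15, -4/3) gives ∇g = (0, 0, 0), so (7/10, 26/15, -4/3) is indeed a critical point.
The Hessian is constant: H = [[6, 2, 2], [2, 4, 4], [2, 4, 10]].
Leading principal minors: Δ₁ = 6, Δ₂ = 20, Δ₃ = 120.
All leading minors are positive, so H is positive definite: a local minimum.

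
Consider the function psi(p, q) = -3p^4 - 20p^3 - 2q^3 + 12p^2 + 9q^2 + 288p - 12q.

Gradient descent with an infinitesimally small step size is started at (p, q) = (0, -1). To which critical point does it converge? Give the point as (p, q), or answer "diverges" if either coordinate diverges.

psi is separable, so gradient descent decouples: p follows -∂psi/∂p, q follows -∂psi/∂q.
∂psi/∂p = -12(p - 2)(p + 3)(p + 4); at p=0 this is 288, so p decreases.
∂psi/∂q = -6(q - 2)(q - 1); at q=-1 this is -36, so q increases.
p converges to its nearest critical value -3 (a local min of the p-part); q converges to 1. The iterate converges to (-3, 1).

(-3, 1)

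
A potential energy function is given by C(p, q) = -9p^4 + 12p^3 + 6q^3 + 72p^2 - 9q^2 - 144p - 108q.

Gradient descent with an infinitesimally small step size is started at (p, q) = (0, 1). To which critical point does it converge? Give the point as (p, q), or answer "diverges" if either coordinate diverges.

C is separable, so gradient descent decouples: p follows -∂C/∂p, q follows -∂C/∂q.
∂C/∂p = -36(p - 2)(p - 1)(p + 2); at p=0 this is -144, so p increases.
∂C/∂q = 18(q - 3)(q + 2); at q=1 this is -108, so q increases.
p converges to its nearest critical value 1 (a local min of the p-part); q converges to 3. The iterate converges to (1, 3).

(1, 3)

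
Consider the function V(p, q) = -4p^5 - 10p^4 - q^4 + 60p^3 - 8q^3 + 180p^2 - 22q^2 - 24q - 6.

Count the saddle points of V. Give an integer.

V separates as a function of p plus a function of q, so ∇V=0 decouples.
∂V/∂p = -20p(p - 3)(p + 2)(p + 3) = 0 at p ∈ {-3, -2, 0, 3}; ∂V/∂q = -4(q + 1)(q + 2)(q + 3) = 0 at q ∈ {-3, -2, -1}.
The Hessian is diagonal: diag(V_pp, V_qq). Second derivatives: V_pp(-3)=360, V_pp(-2)=-200, V_pp(0)=360, V_pp(3)=-1800; V_qq(-3)=-8, V_qq(-2)=4, V_qq(-1)=-8.
Saddle points occur where the two diagonal entries have opposite signs: (-3, -3), (-3, -1), (-2, -2), (0, -3), (0, -1), (3, -2). Count: 6.

6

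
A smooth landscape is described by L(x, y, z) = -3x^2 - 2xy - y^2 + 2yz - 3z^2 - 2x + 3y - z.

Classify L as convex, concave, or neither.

L is quadratic, so its Hessian is the constant matrix H = [[-6, -2, 0], [-2, -2, 2], [0, 2, -6]].
Leading principal minors: -6, 8, -24.
Signs alternate −, +, − ⇒ H ≺ 0 ⇒ concave.

concave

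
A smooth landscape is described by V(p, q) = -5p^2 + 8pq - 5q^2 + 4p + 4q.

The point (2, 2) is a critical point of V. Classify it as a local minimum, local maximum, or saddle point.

The Hessian of V is constant: H = [[-10, 8], [8, -10]].
det(H) = (-10)·(-10) − 8² = 36.
det(H) > 0 and tr(H) = -20 < 0, so H is negative definite and the point is a local maximum.

local maximum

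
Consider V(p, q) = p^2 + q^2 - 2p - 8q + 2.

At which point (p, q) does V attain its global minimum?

V(p,q) separates as A(p) + B(q) + 2, so its minimum is min A + min B + 2.
A'(p) = 2p - 2 vanishes at p ∈ {1}; B'(q) = 2q - 8 vanishes at q ∈ {4}.
Local minima of A (where A''>0): A(1)=-1. Local minima of B: B(4)=-16.
So the global minimum of V is A(1) + B(4) + 2 = -1 − 16 + 2 = -15, attained at (1, 4).

(1, 4)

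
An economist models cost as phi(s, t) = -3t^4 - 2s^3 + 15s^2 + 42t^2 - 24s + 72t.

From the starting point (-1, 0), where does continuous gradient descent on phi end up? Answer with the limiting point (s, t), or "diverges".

(1, -1)

phi is separable, so gradient descent decouples: s follows -∂phi/∂s, t follows -∂phi/∂t.
∂phi/∂s = -6(s - 4)(s - 1); at s=-1 this is -60, so s increases.
∂phi/∂t = -12(t - 3)(t + 1)(t + 2); at t=0 this is 72, so t decreases.
s converges to its nearest critical value 1 (a local min of the s-part); t converges to -1. The iterate converges to (1, -1).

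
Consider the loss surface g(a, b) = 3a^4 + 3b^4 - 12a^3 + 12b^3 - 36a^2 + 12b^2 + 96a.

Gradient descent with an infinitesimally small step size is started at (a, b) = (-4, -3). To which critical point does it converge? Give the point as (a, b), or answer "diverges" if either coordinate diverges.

(-2, -2)

g is separable, so gradient descent decouples: a follows -∂g/∂a, b follows -∂g/∂b.
∂g/∂a = 12(a - 4)(a - 1)(a + 2); at a=-4 this is -960, so a increases.
∂g/∂b = 12b(b + 1)(b + 2); at b=-3 this is -72, so b increases.
a converges to its nearest critical value -2 (a local min of the a-part); b converges to -2. The iterate converges to (-2, -2).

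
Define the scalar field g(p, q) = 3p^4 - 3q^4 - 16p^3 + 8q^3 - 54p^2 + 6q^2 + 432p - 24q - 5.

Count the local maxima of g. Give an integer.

2

g separates as a function of p plus a function of q, so ∇g=0 decouples.
∂g/∂p = 12(p - 4)(p - 3)(p + 3) = 0 at p ∈ {-3, 3, 4}; ∂g/∂q = -12(q - 2)(q - 1)(q + 1) = 0 at q ∈ {-1, 1, 2}.
The Hessian is diagonal: diag(g_pp, g_qq). Second derivatives: g_pp(-3)=504, g_pp(3)=-72, g_pp(4)=84; g_qq(-1)=-72, g_qq(1)=24, g_qq(2)=-36.
Local maxima occur where both diagonal entries negative: (3, -1), (3, 2). Count: 2.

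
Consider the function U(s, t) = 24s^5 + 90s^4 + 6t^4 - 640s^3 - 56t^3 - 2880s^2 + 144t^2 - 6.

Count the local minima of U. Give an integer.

U separates as a function of s plus a function of t, so ∇U=0 decouples.
∂U/∂s = 120s(s - 4)(s + 3)(s + 4) = 0 at s ∈ {-4, -3, 0, 4}; ∂U/∂t = 24t(t - 4)(t - 3) = 0 at t ∈ {0, 3, 4}.
The Hessian is diagonal: diag(U_ss, U_tt). Second derivatives: U_ss(-4)=-3840, U_ss(-3)=2520, U_ss(0)=-5760, U_ss(4)=26880; U_tt(0)=288, U_tt(3)=-72, U_tt(4)=96.
Local minima occur where both diagonal entries positive: (-3, 0), (-3, 4), (4, 0), (4, 4). Count: 4.

4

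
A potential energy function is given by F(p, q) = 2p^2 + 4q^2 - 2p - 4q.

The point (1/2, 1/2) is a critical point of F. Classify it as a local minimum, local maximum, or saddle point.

The Hessian of F is constant: H = [[4, 0], [0, 8]].
det(H) = 4·8 − 0² = 32.
det(H) > 0 and tr(H) = 12 > 0, so H is positive definite and the point is a local minimum.

local minimum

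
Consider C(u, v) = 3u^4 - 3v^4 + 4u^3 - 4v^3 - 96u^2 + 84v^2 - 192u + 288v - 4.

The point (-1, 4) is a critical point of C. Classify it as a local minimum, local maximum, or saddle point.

local maximum

The mixed partial ∂²C/∂u∂v is 0, so the Hessian at any point is diag(C_uu, C_vv) = diag(12(3u^2 + 2u - 16), 12(-3v^2 - 2v + 14)).
At (-1, 4): H = diag(-180, -504).
Both eigenvalues are negative, so H is negative definite: a local maximum.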